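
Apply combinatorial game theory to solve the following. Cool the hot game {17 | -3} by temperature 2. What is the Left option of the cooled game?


Original game: {17 | -3} (a switch {a | b} with a > b).
Cooling by t (for t below the temperature (a - b)/2 = 10) taxes each move by t: {a | b} cooled by t is {a - t | b + t}.
Cooling amount: t = 2
Cooled Left option: 17 - 2 = 15
Cooled Right option: -3 + 2 = -1
Cooled game: {15 | -1}
Left option = 15

15


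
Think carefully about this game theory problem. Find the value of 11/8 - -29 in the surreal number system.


x = 11/8, y = -29
Converting to common denominator: 8
x = 11/8, y = -232/8
x - y = 11/8 - -29 = 243/8

243/8


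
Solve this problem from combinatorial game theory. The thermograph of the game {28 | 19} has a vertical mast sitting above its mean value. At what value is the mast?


Game = {28 | 19}, a switch {a | b} with numbers a > b.
Its thermograph has left wall a - t and right wall b + t, which meet at t = (a - b)/2, where both equal (a + b)/2. So the mast (mean value) is at (a + b)/2.
Mean = (28 + (19))/2 = 47/2 = 47/2

47/2


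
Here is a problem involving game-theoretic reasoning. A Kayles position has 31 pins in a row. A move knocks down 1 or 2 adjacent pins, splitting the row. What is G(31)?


Kayles: a move removes 1 or 2 adjacent pins from a contiguous row.
Removing pins from a row of k leaves two independent rows (a, b) with a + b = k - 1 (one pin) or a + b = k - 2 (two pins); an end removal gives a = 0.
By Sprague-Grundy, G(k) = mex{ G(a) XOR G(b) } over all these splits. G(0) = 0.
G(1): splits (0,0):0^0=0 -> mex({0}) = 1
G(2): splits (0,1):0^1=1 (0,0):0^0=0 -> mex({0, 1}) = 2
G(3): splits (0,2):0^2=2 (1,1):1^1=0 (0,1):0^1=1 -> mex({0, 1, 2}) = 3
G(4): splits (0,3):0^3=3 (1,2):1^2=3 (0,2):0^2=2 (1,1):1^1=0 -> mex({0, 2, 3}) = 1
G(5): splits (0,4):0^1=1 (1,3):1^3=2 (2,2):2^2=0 (0,3):0^3=3 (1,2):1^2=3 -> mex({0, 1, 2, 3}) = 4
G(6) = mex({0, 1, 2, 4}) = 3
G(7) = mex({0, 1, 3, 4, 5}) = 2
G(8) = mex({0, 2, 3, 5, 6}) = 1
G(9) = mex({0, 1, 2, 3, 6, 7}) = 4
G(10) = mex({0, 1, 3, 4, 5, 7}) = 2
G(11) = mex({0, 1, 2, 3, 4, 5}) = 6
G(12) = mex({0, 1, 2, 3, 5, 6, 7}) = 4
G(13) = mex({0, 2, 3, 4, 6, 7}) = 1
G(14) = mex({0, 1, 4, 5, 6, 7}) = 2
G(15) = mex({0, 1, 2, 3, 4, 5, 6}) = 7
G(16) = mex({0, 2, 3, 5, 6, 7}) = 1
G(17) = mex({0, 1, 2, 3, 5, 6, 7}) = 4
G(18) = mex({0, 1, 2, 4, 5, 6}) = 3
G(19) = mex({0, 1, 3, 4, 5, 7}) = 2
G(20) = mex({0, 2, 3, 4, 5, 6, 7}) = 1
G(21) = mex({0, 1, 2, 3, 5, 6, 7}) = 4
G(22) = mex({0, 1, 2, 3, 4, 5, 7}) = 6
G(23) = mex({0, 1, 2, 3, 4, 5, 6}) = 7
G(24) = mex({0, 1, 2, 3, 5, 6, 7}) = 4
G(25) = mex({0, 2, 3, 4, 6, 7}) = 1
G(26) = mex({0, 1, 3, 4, 5, 6, 7}) = 2
G(27) = mex({0, 1, 2, 3, 4, 5, 6, 7}) = 8
G(28) = mex({0, 1, 2, 3, 4, 6, 7, 8}) = 5
G(29) = mex({0, 1, 2, 3, 5, 6, 7, 8, 9}) = 4
G(30) = mex({0, 1, 2, 3, 4, 5, 6, 9, 10}) = 7
G(31) = mex({0, 1, 3, 4, 5, 7, 10, 11}) = 2
Therefore G(31) = 2.

2


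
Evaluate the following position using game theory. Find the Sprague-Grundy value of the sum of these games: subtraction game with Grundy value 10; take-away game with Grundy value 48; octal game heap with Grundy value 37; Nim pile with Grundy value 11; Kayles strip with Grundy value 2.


By the Sprague-Grundy theorem, the Grundy value of a sum of games is the XOR of individual Grundy values.
subtraction game: Grundy value = 10. Running XOR: 0 XOR 10 = 10
take-away game: Grundy value = 48. Running XOR: 10 XOR 48 = 58
octal game heap: Grundy value = 37. Running XOR: 58 XOR 37 = 31
Nim pile: Grundy value = 11. Running XOR: 31 XOR 11 = 20
Kayles strip: Grundy value = 2. Running XOR: 20 XOR 2 = 22
The combined Grundy value is 22.

22


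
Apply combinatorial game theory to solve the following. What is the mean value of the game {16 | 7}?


Game = {16 | 7}, a switch {a | b} with numbers a > b.
Its thermograph has left wall a - t and right wall b + t, which meet at t = (a - b)/2, where both equal (a + b)/2. So the mast (mean value) is at (a + b)/2.
Mean = (16 + (7))/2 = 23/2 = 23/2

23/2


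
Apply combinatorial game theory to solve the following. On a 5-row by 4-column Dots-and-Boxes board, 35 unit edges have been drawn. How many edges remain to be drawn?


Grid: 5 x 4 boxes, i.e. 6 rows and 5 columns of dots.
Horizontal edges: (rows + 1) * cols = 6 * 4 = 24
Vertical edges: rows * (cols + 1) = 5 * 5 = 25
Total edges: 24 + 25 = 49
Edges drawn: 35
Remaining: 49 - 35 = 14

14


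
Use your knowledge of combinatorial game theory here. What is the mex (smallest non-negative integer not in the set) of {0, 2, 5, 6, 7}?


Set = {0, 2, 5, 6, 7}
0 is in the set.
1 is NOT in the set. This is the mex.
mex = 1

1


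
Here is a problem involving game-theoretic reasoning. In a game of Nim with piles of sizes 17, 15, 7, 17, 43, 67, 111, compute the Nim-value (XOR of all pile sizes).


We need the XOR (exclusive or) of all pile sizes.
After XOR-ing pile 1 (size 17): 0 XOR 17 = 17
After XOR-ing pile 2 (size 15): 17 XOR 15 = 30
After XOR-ing pile 3 (size 7): 30 XOR 7 = 25
After XOR-ing pile 4 (size 17): 25 XOR 17 = 8
After XOR-ing pile 5 (size 43): 8 XOR 43 = 35
After XOR-ing pile 6 (size 67): 35 XOR 67 = 96
After XOR-ing pile 7 (size 111): 96 XOR 111 = 15
The Nim-value of this position is 15.

15


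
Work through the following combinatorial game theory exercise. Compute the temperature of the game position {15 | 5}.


The game is {15 | 5}, a switch {a | b} with numbers a > b.
Cooling {a | b} by t gives {a - t | b + t}, which stops being hot when a - t = b + t, i.e. at t = (a - b)/2. So the temperature of a switch is (a - b)/2.
Temperature = (Left option - Right option) / 2
= (15 - (5)) / 2
= 10 / 2
= 5

5


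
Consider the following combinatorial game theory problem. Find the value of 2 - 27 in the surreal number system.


x = 2, y = 27
x - y = 2 - 27 = -25

-25


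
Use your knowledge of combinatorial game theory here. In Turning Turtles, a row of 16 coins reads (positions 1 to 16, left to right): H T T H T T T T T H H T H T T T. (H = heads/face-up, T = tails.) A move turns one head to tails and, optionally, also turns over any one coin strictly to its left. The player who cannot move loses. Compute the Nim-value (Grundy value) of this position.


Coins: H T T H T T T T T H H T H T T T
Key fact: a single head at position k behaves exactly like a Nim heap of size k (turning it to T and optionally flipping a coin at j < k corresponds to moving the heap from k to j, or to 0), and heads combine as a disjunctive sum (two heads at the same place would cancel, matching j XOR j = 0). So the Nim-value is the XOR of the 1-indexed positions of the heads.
Face-up positions (1-indexed): [1, 4, 10, 11, 13]
XOR 0 with 1: 0 XOR 1 = 1
XOR 1 with 4: 1 XOR 4 = 5
XOR 5 with 10: 5 XOR 10 = 15
XOR 15 with 11: 15 XOR 11 = 4
XOR 4 with 13: 4 XOR 13 = 9
Nim-value = 9

9


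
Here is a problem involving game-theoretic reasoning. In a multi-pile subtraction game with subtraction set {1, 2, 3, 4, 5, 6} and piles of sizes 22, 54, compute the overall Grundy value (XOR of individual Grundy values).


Subtraction set: {1, 2, 3, 4, 5, 6}
For this subtraction set, G(n) = n mod 7 (period = max + 1 = 7).
Pile 1 (size 22): G(22) = 22 mod 7 = 1
Pile 2 (size 54): G(54) = 54 mod 7 = 5
Total Grundy value = XOR of all: 1 XOR 5 = 4

4


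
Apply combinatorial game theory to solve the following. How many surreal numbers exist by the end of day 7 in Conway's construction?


Day 0: {|} = 0 is born. Count = 1.
Day n: the number of surreal numbers born by day n is 2^(n+1) - 1.
By day 0: 2^1 - 1 = 1
By day 1: 2^2 - 1 = 3
By day 2: 2^3 - 1 = 7
By day 3: 2^4 - 1 = 15
By day 4: 2^5 - 1 = 31
By day 5: 2^6 - 1 = 63
By day 6: 2^7 - 1 = 127
By day 7: 2^8 - 1 = 255
By day 7: 255 surreal numbers.

255


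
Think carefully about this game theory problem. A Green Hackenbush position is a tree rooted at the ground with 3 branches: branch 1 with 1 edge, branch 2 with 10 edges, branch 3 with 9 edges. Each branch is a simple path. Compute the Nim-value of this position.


The tree has 3 branches from the ground vertex.
In Green Hackenbush, the Nim-value of a simple path of length k is k.
Branch 1: length 1, Nim-value = 1
Branch 2: length 10, Nim-value = 10
Branch 3: length 9, Nim-value = 9
Total Nim-value = XOR of all branch values:
0 XOR 1 = 1
1 XOR 10 = 11
11 XOR 9 = 2
Nim-value of the tree = 2

2


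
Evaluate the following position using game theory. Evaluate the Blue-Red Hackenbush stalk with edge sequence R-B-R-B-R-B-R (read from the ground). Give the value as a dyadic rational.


Edges (from ground): R-B-R-B-R-B-R
By Berlekamp's sign-expansion rule, a Blue-Red Hackenbush stalk has the value of the surreal number whose sign sequence is the edge sequence with B -> + and R -> -.
Sign sequence: -+-+-+-
Trace the sign expansion in the surreal number tree, starting from 0:
Edge 1: R (sign -) -> bounds (-inf, 0), value = -1
Edge 2: B (sign +) -> bounds (-1, 0), value = -1/2
Edge 3: R (sign -) -> bounds (-1, -1/2), value = -3/4
Edge 4: B (sign +) -> bounds (-3/4, -1/2), value = -5/8
Edge 5: R (sign -) -> bounds (-3/4, -5/8), value = -11/16
Edge 6: B (sign +) -> bounds (-11/16, -5/8), value = -21/32
Edge 7: R (sign -) -> bounds (-11/16, -21/32), value = -43/64
Game value = -43/64

-43/64


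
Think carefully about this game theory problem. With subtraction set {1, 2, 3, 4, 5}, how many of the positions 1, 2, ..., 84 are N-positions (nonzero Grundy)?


Subtraction set S = {1, 2, 3, 4, 5}, so G(n) = n mod 6.
G(n) = 0 when n is a multiple of 6.
Multiples of 6 in [1, 84]: 14
N-positions (nonzero Grundy) = 84 - 14 = 70

70


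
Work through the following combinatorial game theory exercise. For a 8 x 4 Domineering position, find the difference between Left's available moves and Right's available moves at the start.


Board is 8 x 4 (rows x cols).
Left (vertical) placements: (rows-1) * cols = 7 * 4 = 28
Right (horizontal) placements: rows * (cols-1) = 8 * 3 = 24
Advantage = Left - Right = 28 - 24 = 4

4


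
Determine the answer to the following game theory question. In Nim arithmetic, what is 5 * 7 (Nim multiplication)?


Nim multiplication is bilinear over XOR: (u XOR v) * w = (u*w) XOR (v*w).
So we split each operand into its bit components and XOR the pairwise Nim products.
5 = 1 + 4 (as XOR of powers of 2).
7 = 1 + 2 + 4 (as XOR of powers of 2).
Using the standard Nim-product table on single bits:
  2*2 = 3,   2*4 = 8,   2*8 = 12,
  4*4 = 6,   4*8 = 11,  8*8 = 13,
and  1*x = x (identity), k*l = l*k (commutative).
Pairwise Nim products:
  1 * 1 = 1
  1 * 2 = 2
  1 * 4 = 4
  4 * 1 = 4
  4 * 2 = 8
  4 * 4 = 6
XOR them: 1 XOR 2 XOR 4 XOR 4 XOR 8 XOR 6 = 13.
Result: 5 * 7 = 13 (in Nim).

13


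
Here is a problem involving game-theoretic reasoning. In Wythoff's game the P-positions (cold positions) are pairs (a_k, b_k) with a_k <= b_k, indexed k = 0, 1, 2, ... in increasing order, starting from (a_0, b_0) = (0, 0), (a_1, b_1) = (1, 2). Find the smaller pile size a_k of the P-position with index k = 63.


By Wythoff's theorem, a_k = floor(k * phi) and b_k = floor(k * phi^2) = a_k + k, where phi = (1 + sqrt(5))/2 is the golden ratio.
phi = (1 + sqrt(5))/2 = 1.618034
k = 63
k * phi = 63 * 1.618034 = 101.936141
a_63 = floor(k * phi) = 101

101


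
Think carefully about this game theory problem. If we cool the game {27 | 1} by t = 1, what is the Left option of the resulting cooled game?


Original game: {27 | 1} (a switch {a | b} with a > b).
Cooling by t (for t below the temperature (a - b)/2 = 13) taxes each move by t: {a | b} cooled by t is {a - t | b + t}.
Cooling amount: t = 1
Cooled Left option: 27 - 1 = 26
Cooled Right option: 1 + 1 = 2
Cooled game: {26 | 2}
Left option = 26

26


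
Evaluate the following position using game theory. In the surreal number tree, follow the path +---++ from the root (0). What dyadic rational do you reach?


Sign expansion: +---++
Rule: track bounds (lo, hi), initially (-inf, +inf). On '+', the current value becomes lo and we move to the simplest number in (value, hi): value + 1 if hi = +inf, otherwise the midpoint (value + hi)/2. On '-', the current value becomes hi and we move to value - 1 if lo = -inf, otherwise the midpoint (lo + value)/2.
Start at 0.
Step 1: sign = +, move right. Bounds: (0, +inf). Value = 1
Step 2: sign = -, move left. Bounds: (0, 1). Value = 1/2
Step 3: sign = -, move left. Bounds: (0, 1/2). Value = 1/4
Step 4: sign = -, move left. Bounds: (0, 1/4). Value = 1/8
Step 5: sign = +, move right. Bounds: (1/8, 1/4). Value = 3/16
Step 6: sign = +, move right. Bounds: (3/16, 1/4). Value = 7/32
The surreal number with sign expansion +---++ is 7/32.

7/32


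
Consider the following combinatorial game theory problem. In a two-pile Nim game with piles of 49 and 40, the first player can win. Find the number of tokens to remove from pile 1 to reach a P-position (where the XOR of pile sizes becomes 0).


Piles: 49 and 40
Current XOR: 49 XOR 40 = 25 (non-zero, so this is an N-position).
To make the XOR zero, we need to find a move that balances the piles.
For pile 1 (size 49): target = 49 XOR 25 = 40
We reduce pile 1 from 49 to 40.
Tokens removed: 49 - 40 = 9
Verification: 40 XOR 40 = 0

9


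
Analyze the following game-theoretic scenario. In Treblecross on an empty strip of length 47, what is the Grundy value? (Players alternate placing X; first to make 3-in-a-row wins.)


Treblecross: place X on empty cells; 3-in-a-row wins.
Playing within two cells of an existing X lets the opponent win at once, so sensible play treats the cells i-2..i+2 around each X as dead. The player left with no safe cell loses, so this is a normal-play take-away game on strips of safe cells.
Placing X at cell i (0-indexed) of a strip of k safe cells leaves independent strips of sizes max(0, i-2) and max(0, k-i-3). Hence G(k) = mex{ G(max(0,i-2)) XOR G(max(0,k-i-3)) : 0 <= i < k }, with G(0) = 0.
G(1): splits (0,0):0^0=0 -> mex({0}) = 1
G(2): splits (0,0):0^0=0 -> mex({0}) = 1
G(3): splits (0,0):0^0=0 -> mex({0}) = 1
G(4): splits (0,1):0^1=1 (0,0):0^0=0 -> mex({0, 1}) = 2
G(5): splits (0,2):0^1=1 (0,1):0^1=1 (0,0):0^0=0 -> mex({0, 1}) = 2
G(6) = mex({1}) = 0
G(7) = mex({0, 1, 2}) = 3
G(8) = mex({0, 1, 2}) = 3
G(9) = mex({0, 2}) = 1
G(10) = mex({0, 2, 3}) = 1
G(11) = mex({0, 3}) = 1
G(12) = mex({1, 3}) = 0
G(13) = mex({0, 1, 2, 3}) = 4
G(14) = mex({0, 1, 2}) = 3
G(15) = mex({0, 1, 2}) = 3
G(16) = mex({0, 1, 2, 4}) = 3
G(17) = mex({0, 1, 3, 4}) = 2
G(18) = mex({0, 1, 3, 4}) = 2
G(19) = mex({0, 1, 3, 5}) = 2
G(20) = mex({0, 1, 2, 3, 5}) = 4
G(21) = mex({0, 1, 2, 3, 5}) = 4
G(22) = mex({1, 2, 6}) = 0
G(23) = mex({0, 1, 2, 3, 4, 6}) = 5
G(24) = mex({0, 1, 2, 3, 4}) = 5
G(25) = mex({0, 1, 3, 4, 7}) = 2
G(26) = mex({0, 1, 3, 4, 5, 7}) = 2
G(27) = mex({0, 1, 3, 5}) = 2
G(28) = mex({0, 1, 2, 5}) = 3
G(29) = mex({0, 1, 2, 4, 5, 6}) = 3
G(30) = mex({1, 2, 4, 6}) = 0
G(31) = mex({0, 1, 2, 3, 4, 6}) = 5
G(32) = mex({1, 2, 3, 4, 7}) = 0
G(33) = mex({0, 3, 7}) = 1
G(34) = mex({0, 2, 3, 5, 7}) = 1
G(35) = mex({0, 2, 3, 5, 6}) = 1
G(36) = mex({0, 1, 2, 5, 6}) = 3
G(37) = mex({0, 1, 2, 4, 5, 6}) = 3
G(38) = mex({0, 1, 2, 4}) = 3
G(39) = mex({0, 1, 2, 3, 4, 7}) = 5
G(40) = mex({0, 1, 2, 3, 4, 5, 7}) = 6
G(41) = mex({0, 1, 2, 3, 5, 7}) = 4
G(42) = mex({0, 1, 2, 3, 5, 6, 7}) = 4
G(43) = mex({0, 2, 3, 5, 6}) = 1
G(44) = mex({1, 2, 3, 4, 5, 6}) = 0
G(45) = mex({0, 1, 2, 3, 4, 6, 7}) = 5
G(46) = mex({0, 1, 2, 3, 4, 7}) = 5
G(47) = mex({0, 1, 2, 3, 4, 5, 7}) = 6
Therefore G(47) = 6.

6


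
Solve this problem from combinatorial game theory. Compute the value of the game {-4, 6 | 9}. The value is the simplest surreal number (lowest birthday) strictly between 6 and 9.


Left options: {-4, 6}, max = 6
Right options: {9}, min = 9
All options are numbers and max(Left) < min(Right), so by the simplicity theorem the value is the simplest (earliest-born) number strictly between 6 and 9.
Integers 7 through 8 all lie strictly between 6 and 9.
Among integers, the simplest (lowest birthday = smallest |n|; 0 is born on day 0, +-n on day n) is 7.
No non-integer in the interval can be simpler: if x is a non-integer in the interval, then floor(x) or ceil(x) also lies in the interval (the interval contains an integer), and both are proper prefixes of x's sign expansion, i.e. born earlier. So the game value is 7.
Game value = 7

7


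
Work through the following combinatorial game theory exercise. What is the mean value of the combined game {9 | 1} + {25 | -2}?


G1 = {9 | 1}, G2 = {25 | -2}
Each is a switch {a | b} with numbers a > b; its mean value is (a + b)/2, and mean value is additive over game sums: m(G1 + G2) = m(G1) + m(G2).
Mean of G1 = (9 + (1))/2 = 10/2 = 5
Mean of G2 = (25 + (-2))/2 = 23/2 = 23/2
Mean of G1 + G2 = 5 + 23/2 = 33/2

33/2


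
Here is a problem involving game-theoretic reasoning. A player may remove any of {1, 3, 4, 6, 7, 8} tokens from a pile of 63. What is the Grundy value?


The subtraction set is S = {1, 3, 4, 6, 7, 8}.
G(k) = mex{ G(k - s) : s in S, s <= k }. We compute iteratively: G(0) = 0.
G(1) = mex({0}) = 1
G(2) = mex({1}) = 0
G(3) = mex({0}) = 1
G(4) = mex({0, 1}) = 2
G(5) = mex({0, 1, 2}) = 3
G(6) = mex({0, 1, 3}) = 2
G(7) = mex({0, 1, 2}) = 3
G(8) = mex({0, 1, 2, 3}) = 4
G(9) = mex({0, 1, 2, 3, 4}) = 5
G(10) = mex({0, 1, 2, 3, 5}) = 4
G(11) = mex({1, 2, 3, 4}) = 0
G(12) = mex({0, 2, 3, 4, 5}) = 1
G(13) = mex({1, 2, 3, 4, 5}) = 0
G(14) = mex({0, 2, 3, 4}) = 1
G(15) = mex({0, 1, 3, 4, 5}) = 2
G(16) = mex({0, 1, 2, 4, 5}) = 3
G(17) = mex({0, 1, 3, 4, 5}) = 2
G(18) = mex({0, 1, 2, 4}) = 3
Observe that G(11)..G(18) = 0, 1, 0, 1, 2, 3, 2, 3 repeats G(0)..G(7) = 0, 1, 0, 1, 2, 3, 2, 3.
For k >= max(S) = 8, G(k) is determined by the previous 8 values G(k-8)..G(k-1); a window of 8 consecutive values has recurred shifted by 11, so by induction G(k + 11) = G(k) for all k >= 0: the sequence is periodic from the start with period 11.
One period: G(0..10) = 0, 1, 0, 1, 2, 3, 2, 3, 4, 5, 4.
63 mod 11 = 8, so G(63) = G(8) = 4.

4


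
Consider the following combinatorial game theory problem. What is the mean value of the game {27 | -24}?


Game = {27 | -24}, a switch {a | b} with numbers a > b.
Its thermograph has left wall a - t and right wall b + t, which meet at t = (a - b)/2, where both equal (a + b)/2. So the mast (mean value) is at (a + b)/2.
Mean = (27 + (-24))/2 = 3/2 = 3/2

3/2


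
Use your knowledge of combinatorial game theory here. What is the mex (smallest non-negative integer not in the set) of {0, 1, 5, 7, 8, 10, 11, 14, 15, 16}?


Set = {0, 1, 5, 7, 8, 10, 11, 14, 15, 16}
0 is in the set.
1 is in the set.
2 is NOT in the set. This is the mex.
mex = 2

2


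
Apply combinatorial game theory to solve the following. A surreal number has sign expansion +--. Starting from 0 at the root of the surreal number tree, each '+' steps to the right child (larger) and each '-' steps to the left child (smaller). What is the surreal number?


Sign expansion: +--
Rule: track bounds (lo, hi), initially (-inf, +inf). On '+', the current value becomes lo and we move to the simplest number in (value, hi): value + 1 if hi = +inf, otherwise the midpoint (value + hi)/2. On '-', the current value becomes hi and we move to value - 1 if lo = -inf, otherwise the midpoint (lo + value)/2.
Start at 0.
Step 1: sign = +, move right. Bounds: (0, +inf). Value = 1
Step 2: sign = -, move left. Bounds: (0, 1). Value = 1/2
Step 3: sign = -, move left. Bounds: (0, 1/2). Value = 1/4
The surreal number with sign expansion +-- is 1/4.

1/4


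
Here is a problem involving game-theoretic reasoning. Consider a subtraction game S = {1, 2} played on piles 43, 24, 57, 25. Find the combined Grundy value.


Subtraction set: {1, 2}
For this subtraction set, G(n) = n mod 3 (period = max + 1 = 3).
Pile 1 (size 43): G(43) = 43 mod 3 = 1
Pile 2 (size 24): G(24) = 24 mod 3 = 0
Pile 3 (size 57): G(57) = 57 mod 3 = 0
Pile 4 (size 25): G(25) = 25 mod 3 = 1
Total Grundy value = XOR of all: 1 XOR 0 XOR 0 XOR 1 = 0

0


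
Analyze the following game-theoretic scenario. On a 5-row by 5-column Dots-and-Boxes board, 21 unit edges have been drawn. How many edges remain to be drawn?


Grid: 5 x 5 boxes, i.e. 6 rows and 6 columns of dots.
Horizontal edges: (rows + 1) * cols = 6 * 5 = 30
Vertical edges: rows * (cols + 1) = 5 * 6 = 30
Total edges: 30 + 30 = 60
Edges drawn: 21
Remaining: 60 - 21 = 39

39


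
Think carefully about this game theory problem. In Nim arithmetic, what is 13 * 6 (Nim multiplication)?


Nim multiplication is bilinear over XOR: (u XOR v) * w = (u*w) XOR (v*w).
So we split each operand into its bit components and XOR the pairwise Nim products.
13 = 1 + 4 + 8 (as XOR of powers of 2).
6 = 2 + 4 (as XOR of powers of 2).
Using the standard Nim-product table on single bits:
  2*2 = 3,   2*4 = 8,   2*8 = 12,
  4*4 = 6,   4*8 = 11,  8*8 = 13,
and  1*x = x (identity), k*l = l*k (commutative).
Pairwise Nim products:
  1 * 2 = 2
  1 * 4 = 4
  4 * 2 = 8
  4 * 4 = 6
  8 * 2 = 12
  8 * 4 = 11
XOR them: 2 XOR 4 XOR 8 XOR 6 XOR 12 XOR 11 = 15.
Result: 13 * 6 = 15 (in Nim).

15


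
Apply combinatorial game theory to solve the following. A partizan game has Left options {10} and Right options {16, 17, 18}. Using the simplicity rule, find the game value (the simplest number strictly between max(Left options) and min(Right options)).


Left options: {10}, max = 10
Right options: {16, 17, 18}, min = 16
All options are numbers and max(Left) < min(Right), so by the simplicity theorem the value is the simplest (earliest-born) number strictly between 10 and 16.
Integers 11 through 15 all lie strictly between 10 and 16.
Among integers, the simplest (lowest birthday = smallest |n|; 0 is born on day 0, +-n on day n) is 11.
No non-integer in the interval can be simpler: if x is a non-integer in the interval, then floor(x) or ceil(x) also lies in the interval (the interval contains an integer), and both are proper prefixes of x's sign expansion, i.e. born earlier. So the game value is 11.
Game value = 11

11


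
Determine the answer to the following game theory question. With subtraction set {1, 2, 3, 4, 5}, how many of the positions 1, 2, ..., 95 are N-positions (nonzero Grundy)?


Subtraction set S = {1, 2, 3, 4, 5}, so G(n) = n mod 6.
G(n) = 0 when n is a multiple of 6.
Multiples of 6 in [1, 95]: 15
N-positions (nonzero Grundy) = 95 - 15 = 80

80


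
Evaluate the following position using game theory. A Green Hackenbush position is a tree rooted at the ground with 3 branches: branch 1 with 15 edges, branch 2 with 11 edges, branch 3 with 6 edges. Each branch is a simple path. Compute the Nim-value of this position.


The tree has 3 branches from the ground vertex.
In Green Hackenbush, the Nim-value of a simple path of length k is k.
Branch 1: length 15, Nim-value = 15
Branch 2: length 11, Nim-value = 11
Branch 3: length 6, Nim-value = 6
Total Nim-value = XOR of all branch values:
0 XOR 15 = 15
15 XOR 11 = 4
4 XOR 6 = 2
Nim-value of the tree = 2

2


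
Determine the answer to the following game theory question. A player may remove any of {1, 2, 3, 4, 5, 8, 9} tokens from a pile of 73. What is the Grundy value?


The subtraction set is S = {1, 2, 3, 4, 5, 8, 9}.
G(k) = mex{ G(k - s) : s in S, s <= k }. We compute iteratively: G(0) = 0.
G(1) = mex({0}) = 1
G(2) = mex({0, 1}) = 2
G(3) = mex({0, 1, 2}) = 3
G(4) = mex({0, 1, 2, 3}) = 4
G(5) = mex({0, 1, 2, 3, 4}) = 5
G(6) = mex({1, 2, 3, 4, 5}) = 0
G(7) = mex({0, 2, 3, 4, 5}) = 1
G(8) = mex({0, 1, 3, 4, 5}) = 2
G(9) = mex({0, 1, 2, 4, 5}) = 3
G(10) = mex({0, 1, 2, 3, 5}) = 4
G(11) = mex({0, 1, 2, 3, 4}) = 5
G(12) = mex({1, 2, 3, 4, 5}) = 0
G(13) = mex({0, 2, 3, 4, 5}) = 1
G(14) = mex({0, 1, 3, 4, 5}) = 2
Observe that G(6)..G(14) = 0, 1, 2, 3, 4, 5, 0, 1, 2 repeats G(0)..G(8) = 0, 1, 2, 3, 4, 5, 0, 1, 2.
For k >= max(S) = 9, G(k) is determined by the previous 9 values G(k-9)..G(k-1); a window of 9 consecutive values has recurred shifted by 6, so by induction G(k + 6) = G(k) for all k >= 0: the sequence is periodic from the start with period 6.
One period: G(0..5) = 0, 1, 2, 3, 4, 5.
73 mod 6 = 1, so G(73) = G(1) = 1.

1


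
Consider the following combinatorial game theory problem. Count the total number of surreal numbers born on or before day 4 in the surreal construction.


Day 0: {|} = 0 is born. Count = 1.
Day n: the number of surreal numbers born by day n is 2^(n+1) - 1.
By day 0: 2^1 - 1 = 1
By day 1: 2^2 - 1 = 3
By day 2: 2^3 - 1 = 7
By day 3: 2^4 - 1 = 15
By day 4: 2^5 - 1 = 31
By day 4: 31 surreal numbers.

31


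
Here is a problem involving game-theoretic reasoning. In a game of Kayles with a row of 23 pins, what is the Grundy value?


Kayles: a move removes 1 or 2 adjacent pins from a contiguous row.
Removing pins from a row of k leaves two independent rows (a, b) with a + b = k - 1 (one pin) or a + b = k - 2 (two pins); an end removal gives a = 0.
By Sprague-Grundy, G(k) = mex{ G(a) XOR G(b) } over all these splits. G(0) = 0.
G(1): splits (0,0):0^0=0 -> mex({0}) = 1
G(2): splits (0,1):0^1=1 (0,0):0^0=0 -> mex({0, 1}) = 2
G(3): splits (0,2):0^2=2 (1,1):1^1=0 (0,1):0^1=1 -> mex({0, 1, 2}) = 3
G(4): splits (0,3):0^3=3 (1,2):1^2=3 (0,2):0^2=2 (1,1):1^1=0 -> mex({0, 2, 3}) = 1
G(5): splits (0,4):0^1=1 (1,3):1^3=2 (2,2):2^2=0 (0,3):0^3=3 (1,2):1^2=3 -> mex({0, 1, 2, 3}) = 4
G(6) = mex({0, 1, 2, 4}) = 3
G(7) = mex({0, 1, 3, 4, 5}) = 2
G(8) = mex({0, 2, 3, 5, 6}) = 1
G(9) = mex({0, 1, 2, 3, 6, 7}) = 4
G(10) = mex({0, 1, 3, 4, 5, 7}) = 2
G(11) = mex({0, 1, 2, 3, 4, 5}) = 6
G(12) = mex({0, 1, 2, 3, 5, 6, 7}) = 4
G(13) = mex({0, 2, 3, 4, 6, 7}) = 1
G(14) = mex({0, 1, 4, 5, 6, 7}) = 2
G(15) = mex({0, 1, 2, 3, 4, 5, 6}) = 7
G(16) = mex({0, 2, 3, 5, 6, 7}) = 1
G(17) = mex({0, 1, 2, 3, 5, 6, 7}) = 4
G(18) = mex({0, 1, 2, 4, 5, 6}) = 3
G(19) = mex({0, 1, 3, 4, 5, 7}) = 2
G(20) = mex({0, 2, 3, 4, 5, 6, 7}) = 1
G(21) = mex({0, 1, 2, 3, 5, 6, 7}) = 4
G(22) = mex({0, 1, 2, 3, 4, 5, 7}) = 6
G(23) = mex({0, 1, 2, 3, 4, 5, 6}) = 7
Therefore G(23) = 7.

7


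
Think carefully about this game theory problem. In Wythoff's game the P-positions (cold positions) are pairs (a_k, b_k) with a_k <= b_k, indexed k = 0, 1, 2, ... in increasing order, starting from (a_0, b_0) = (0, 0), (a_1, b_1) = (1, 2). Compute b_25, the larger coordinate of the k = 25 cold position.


By Wythoff's theorem, a_k = floor(k * phi) and b_k = floor(k * phi^2) = a_k + k, where phi = (1 + sqrt(5))/2 is the golden ratio.
phi = (1 + sqrt(5))/2 = 1.618034
phi^2 = phi + 1 = 2.618034
k = 25
k * phi^2 = 25 * 2.618034 = 65.450850
b_25 = floor(k * phi^2) = 65 (check: a_25 + k = 40 + 25 = 65)

65


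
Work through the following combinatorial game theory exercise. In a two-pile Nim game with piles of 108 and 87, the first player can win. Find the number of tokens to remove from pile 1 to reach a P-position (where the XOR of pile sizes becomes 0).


Piles: 108 and 87
Current XOR: 108 XOR 87 = 59 (non-zero, so this is an N-position).
To make the XOR zero, we need to find a move that balances the piles.
For pile 1 (size 108): target = 108 XOR 59 = 87
We reduce pile 1 from 108 to 87.
Tokens removed: 108 - 87 = 21
Verification: 87 XOR 87 = 0

21


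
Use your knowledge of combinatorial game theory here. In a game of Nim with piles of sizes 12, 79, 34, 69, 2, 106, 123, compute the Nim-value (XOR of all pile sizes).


We need the XOR (exclusive or) of all pile sizes.
After XOR-ing pile 1 (size 12): 0 XOR 12 = 12
After XOR-ing pile 2 (size 79): 12 XOR 79 = 67
After XOR-ing pile 3 (size 34): 67 XOR 34 = 97
After XOR-ing pile 4 (size 69): 97 XOR 69 = 36
After XOR-ing pile 5 (size 2): 36 XOR 2 = 38
After XOR-ing pile 6 (size 106): 38 XOR 106 = 76
After XOR-ing pile 7 (size 123): 76 XOR 123 = 55
The Nim-value of this position is 55.

55


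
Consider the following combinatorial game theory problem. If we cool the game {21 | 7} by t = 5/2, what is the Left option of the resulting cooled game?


Original game: {21 | 7} (a switch {a | b} with a > b).
Cooling by t (for t below the temperature (a - b)/2 = 7) taxes each move by t: {a | b} cooled by t is {a - t | b + t}.
Cooling amount: t = 5/2
Cooled Left option: 21 - 5/2 = 37/2
Cooled Right option: 7 + 5/2 = 19/2
Cooled game: {37/2 | 19/2}
Left option = 37/2

37/2


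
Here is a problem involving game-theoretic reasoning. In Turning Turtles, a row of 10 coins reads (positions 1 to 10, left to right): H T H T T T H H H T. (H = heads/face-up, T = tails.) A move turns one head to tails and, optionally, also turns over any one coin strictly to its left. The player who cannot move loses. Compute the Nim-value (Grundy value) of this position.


Coins: H T H T T T H H H T
Key fact: a single head at position k behaves exactly like a Nim heap of size k (turning it to T and optionally flipping a coin at j < k corresponds to moving the heap from k to j, or to 0), and heads combine as a disjunctive sum (two heads at the same place would cancel, matching j XOR j = 0). So the Nim-value is the XOR of the 1-indexed positions of the heads.
Face-up positions (1-indexed): [1, 3, 7, 8, 9]
XOR 0 with 1: 0 XOR 1 = 1
XOR 1 with 3: 1 XOR 3 = 2
XOR 2 with 7: 2 XOR 7 = 5
XOR 5 with 8: 5 XOR 8 = 13
XOR 13 with 9: 13 XOR 9 = 4
Nim-value = 4

4


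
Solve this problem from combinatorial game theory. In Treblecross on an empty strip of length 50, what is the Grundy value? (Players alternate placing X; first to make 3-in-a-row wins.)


Treblecross: place X on empty cells; 3-in-a-row wins.
Playing within two cells of an existing X lets the opponent win at once, so sensible play treats the cells i-2..i+2 around each X as dead. The player left with no safe cell loses, so this is a normal-play take-away game on strips of safe cells.
Placing X at cell i (0-indexed) of a strip of k safe cells leaves independent strips of sizes max(0, i-2) and max(0, k-i-3). Hence G(k) = mex{ G(max(0,i-2)) XOR G(max(0,k-i-3)) : 0 <= i < k }, with G(0) = 0.
G(1): splits (0,0):0^0=0 -> mex({0}) = 1
G(2): splits (0,0):0^0=0 -> mex({0}) = 1
G(3): splits (0,0):0^0=0 -> mex({0}) = 1
G(4): splits (0,1):0^1=1 (0,0):0^0=0 -> mex({0, 1}) = 2
G(5): splits (0,2):0^1=1 (0,1):0^1=1 (0,0):0^0=0 -> mex({0, 1}) = 2
G(6) = mex({1}) = 0
G(7) = mex({0, 1, 2}) = 3
G(8) = mex({0, 1, 2}) = 3
G(9) = mex({0, 2}) = 1
G(10) = mex({0, 2, 3}) = 1
G(11) = mex({0, 3}) = 1
G(12) = mex({1, 3}) = 0
G(13) = mex({0, 1, 2, 3}) = 4
G(14) = mex({0, 1, 2}) = 3
G(15) = mex({0, 1, 2}) = 3
G(16) = mex({0, 1, 2, 4}) = 3
G(17) = mex({0, 1, 3, 4}) = 2
G(18) = mex({0, 1, 3, 4}) = 2
G(19) = mex({0, 1, 3, 5}) = 2
G(20) = mex({0, 1, 2, 3, 5}) = 4
G(21) = mex({0, 1, 2, 3, 5}) = 4
G(22) = mex({1, 2, 6}) = 0
G(23) = mex({0, 1, 2, 3, 4, 6}) = 5
G(24) = mex({0, 1, 2, 3, 4}) = 5
G(25) = mex({0, 1, 3, 4, 7}) = 2
G(26) = mex({0, 1, 3, 4, 5, 7}) = 2
G(27) = mex({0, 1, 3, 5}) = 2
G(28) = mex({0, 1, 2, 5}) = 3
G(29) = mex({0, 1, 2, 4, 5, 6}) = 3
G(30) = mex({1, 2, 4, 6}) = 0
G(31) = mex({0, 1, 2, 3, 4, 6}) = 5
G(32) = mex({1, 2, 3, 4, 7}) = 0
G(33) = mex({0, 3, 7}) = 1
G(34) = mex({0, 2, 3, 5, 7}) = 1
G(35) = mex({0, 2, 3, 5, 6}) = 1
G(36) = mex({0, 1, 2, 5, 6}) = 3
G(37) = mex({0, 1, 2, 4, 5, 6}) = 3
G(38) = mex({0, 1, 2, 4}) = 3
G(39) = mex({0, 1, 2, 3, 4, 7}) = 5
G(40) = mex({0, 1, 2, 3, 4, 5, 7}) = 6
G(41) = mex({0, 1, 2, 3, 5, 7}) = 4
G(42) = mex({0, 1, 2, 3, 5, 6, 7}) = 4
G(43) = mex({0, 2, 3, 5, 6}) = 1
G(44) = mex({1, 2, 3, 4, 5, 6}) = 0
G(45) = mex({0, 1, 2, 3, 4, 6, 7}) = 5
G(46) = mex({0, 1, 2, 3, 4, 7}) = 5
G(47) = mex({0, 1, 2, 3, 4, 5, 7}) = 6
G(48) = mex({0, 1, 2, 3, 4, 5, 7}) = 6
G(49) = mex({0, 1, 3, 4, 5, 7}) = 2
G(50) = mex({0, 1, 2, 3, 4, 5, 6}) = 7
Therefore G(50) = 7.

7


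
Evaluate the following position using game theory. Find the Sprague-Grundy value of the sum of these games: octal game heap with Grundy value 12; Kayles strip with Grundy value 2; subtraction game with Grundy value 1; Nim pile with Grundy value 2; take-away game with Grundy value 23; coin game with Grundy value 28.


By the Sprague-Grundy theorem, the Grundy value of a sum of games is the XOR of individual Grundy values.
octal game heap: Grundy value = 12. Running XOR: 0 XOR 12 = 12
Kayles strip: Grundy value = 2. Running XOR: 12 XOR 2 = 14
subtraction game: Grundy value = 1. Running XOR: 14 XOR 1 = 15
Nim pile: Grundy value = 2. Running XOR: 15 XOR 2 = 13
take-away game: Grundy value = 23. Running XOR: 13 XOR 23 = 26
coin game: Grundy value = 28. Running XOR: 26 XOR 28 = 6
The combined Grundy value is 6.

6


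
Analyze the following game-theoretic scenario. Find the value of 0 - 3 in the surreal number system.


x = 0, y = 3
x - y = 0 - 3 = -3

-3


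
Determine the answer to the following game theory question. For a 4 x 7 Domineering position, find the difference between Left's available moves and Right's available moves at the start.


Board is 4 x 7 (rows x cols).
Left (vertical) placements: (rows-1) * cols = 3 * 7 = 21
Right (horizontal) placements: rows * (cols-1) = 4 * 6 = 24
Advantage = Left - Right = 21 - 24 = -3

-3


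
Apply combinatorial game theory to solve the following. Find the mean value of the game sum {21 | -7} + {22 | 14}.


G1 = {21 | -7}, G2 = {22 | 14}
Each is a switch {a | b} with numbers a > b; its mean value is (a + b)/2, and mean value is additive over game sums: m(G1 + G2) = m(G1) + m(G2).
Mean of G1 = (21 + (-7))/2 = 14/2 = 7
Mean of G2 = (22 + (14))/2 = 36/2 = 18
Mean of G1 + G2 = 7 + 18 = 25

25


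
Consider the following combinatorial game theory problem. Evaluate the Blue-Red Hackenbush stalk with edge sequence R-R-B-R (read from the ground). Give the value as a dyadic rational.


Edges (from ground): R-R-B-R
By Berlekamp's sign-expansion rule, a Blue-Red Hackenbush stalk has the value of the surreal number whose sign sequence is the edge sequence with B -> + and R -> -.
Sign sequence: --+-
Trace the sign expansion in the surreal number tree, starting from 0:
Edge 1: R (sign -) -> bounds (-inf, 0), value = -1
Edge 2: R (sign -) -> bounds (-inf, -1), value = -2
Edge 3: B (sign +) -> bounds (-2, -1), value = -3/2
Edge 4: R (sign -) -> bounds (-2, -3/2), value = -7/4
Game value = -7/4

-7/4


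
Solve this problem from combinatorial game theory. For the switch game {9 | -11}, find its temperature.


The game is {9 | -11}, a switch {a | b} with numbers a > b.
Cooling {a | b} by t gives {a - t | b + t}, which stops being hot when a - t = b + t, i.e. at t = (a - b)/2. So the temperature of a switch is (a - b)/2.
Temperature = (Left option - Right option) / 2
= (9 - (-11)) / 2
= 20 / 2
= 10

10


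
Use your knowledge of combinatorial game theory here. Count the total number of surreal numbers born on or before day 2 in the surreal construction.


Day 0: {|} = 0 is born. Count = 1.
Day n: the number of surreal numbers born by day n is 2^(n+1) - 1.
By day 0: 2^1 - 1 = 1
By day 1: 2^2 - 1 = 3
By day 2: 2^3 - 1 = 7
By day 2: 7 surreal numbers.

7


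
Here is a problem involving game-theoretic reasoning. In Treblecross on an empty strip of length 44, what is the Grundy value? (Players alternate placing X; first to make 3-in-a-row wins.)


Treblecross: place X on empty cells; 3-in-a-row wins.
Playing within two cells of an existing X lets the opponent win at once, so sensible play treats the cells i-2..i+2 around each X as dead. The player left with no safe cell loses, so this is a normal-play take-away game on strips of safe cells.
Placing X at cell i (0-indexed) of a strip of k safe cells leaves independent strips of sizes max(0, i-2) and max(0, k-i-3). Hence G(k) = mex{ G(max(0,i-2)) XOR G(max(0,k-i-3)) : 0 <= i < k }, with G(0) = 0.
G(1): splits (0,0):0^0=0 -> mex({0}) = 1
G(2): splits (0,0):0^0=0 -> mex({0}) = 1
G(3): splits (0,0):0^0=0 -> mex({0}) = 1
G(4): splits (0,1):0^1=1 (0,0):0^0=0 -> mex({0, 1}) = 2
G(5): splits (0,2):0^1=1 (0,1):0^1=1 (0,0):0^0=0 -> mex({0, 1}) = 2
G(6) = mex({1}) = 0
G(7) = mex({0, 1, 2}) = 3
G(8) = mex({0, 1, 2}) = 3
G(9) = mex({0, 2}) = 1
G(10) = mex({0, 2, 3}) = 1
G(11) = mex({0, 3}) = 1
G(12) = mex({1, 3}) = 0
G(13) = mex({0, 1, 2, 3}) = 4
G(14) = mex({0, 1, 2}) = 3
G(15) = mex({0, 1, 2}) = 3
G(16) = mex({0, 1, 2, 4}) = 3
G(17) = mex({0, 1, 3, 4}) = 2
G(18) = mex({0, 1, 3, 4}) = 2
G(19) = mex({0, 1, 3, 5}) = 2
G(20) = mex({0, 1, 2, 3, 5}) = 4
G(21) = mex({0, 1, 2, 3, 5}) = 4
G(22) = mex({1, 2, 6}) = 0
G(23) = mex({0, 1, 2, 3, 4, 6}) = 5
G(24) = mex({0, 1, 2, 3, 4}) = 5
G(25) = mex({0, 1, 3, 4, 7}) = 2
G(26) = mex({0, 1, 3, 4, 5, 7}) = 2
G(27) = mex({0, 1, 3, 5}) = 2
G(28) = mex({0, 1, 2, 5}) = 3
G(29) = mex({0, 1, 2, 4, 5, 6}) = 3
G(30) = mex({1, 2, 4, 6}) = 0
G(31) = mex({0, 1, 2, 3, 4, 6}) = 5
G(32) = mex({1, 2, 3, 4, 7}) = 0
G(33) = mex({0, 3, 7}) = 1
G(34) = mex({0, 2, 3, 5, 7}) = 1
G(35) = mex({0, 2, 3, 5, 6}) = 1
G(36) = mex({0, 1, 2, 5, 6}) = 3
G(37) = mex({0, 1, 2, 4, 5, 6}) = 3
G(38) = mex({0, 1, 2, 4}) = 3
G(39) = mex({0, 1, 2, 3, 4, 7}) = 5
G(40) = mex({0, 1, 2, 3, 4, 5, 7}) = 6
G(41) = mex({0, 1, 2, 3, 5, 7}) = 4
G(42) = mex({0, 1, 2, 3, 5, 6, 7}) = 4
G(43) = mex({0, 2, 3, 5, 6}) = 1
G(44) = mex({1, 2, 3, 4, 5, 6}) = 0
Therefore G(44) = 0.

0


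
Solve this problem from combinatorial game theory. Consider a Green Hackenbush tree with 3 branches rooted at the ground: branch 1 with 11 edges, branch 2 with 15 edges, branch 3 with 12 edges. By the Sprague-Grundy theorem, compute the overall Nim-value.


The tree has 3 branches from the ground vertex.
In Green Hackenbush, the Nim-value of a simple path of length k is k.
Branch 1: length 11, Nim-value = 11
Branch 2: length 15, Nim-value = 15
Branch 3: length 12, Nim-value = 12
Total Nim-value = XOR of all branch values:
0 XOR 11 = 11
11 XOR 15 = 4
4 XOR 12 = 8
Nim-value of the tree = 8

8


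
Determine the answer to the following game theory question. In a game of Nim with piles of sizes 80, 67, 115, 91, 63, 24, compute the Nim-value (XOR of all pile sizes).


We need the XOR (exclusive or) of all pile sizes.
After XOR-ing pile 1 (size 80): 0 XOR 80 = 80
After XOR-ing pile 2 (size 67): 80 XOR 67 = 19
After XOR-ing pile 3 (size 115): 19 XOR 115 = 96
After XOR-ing pile 4 (size 91): 96 XOR 91 = 59
After XOR-ing pile 5 (size 63): 59 XOR 63 = 4
After XOR-ing pile 6 (size 24): 4 XOR 24 = 28
The Nim-value of this position is 28.

28


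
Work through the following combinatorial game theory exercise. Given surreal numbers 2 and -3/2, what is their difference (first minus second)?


x = 2, y = -3/2
Converting to common denominator: 2
x = 4/2, y = -3/2
x - y = 2 - -3/2 = 7/2

7/2


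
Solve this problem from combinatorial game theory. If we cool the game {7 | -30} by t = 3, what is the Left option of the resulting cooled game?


Original game: {7 | -30} (a switch {a | b} with a > b).
Cooling by t (for t below the temperature (a - b)/2 = 37/2) taxes each move by t: {a | b} cooled by t is {a - t | b + t}.
Cooling amount: t = 3
Cooled Left option: 7 - 3 = 4
Cooled Right option: -30 + 3 = -27
Cooled game: {4 | -27}
Left option = 4

4


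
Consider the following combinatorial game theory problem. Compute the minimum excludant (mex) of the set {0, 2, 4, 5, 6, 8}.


Set = {0, 2, 4, 5, 6, 8}
0 is in the set.
1 is NOT in the set. This is the mex.
mex = 1

1


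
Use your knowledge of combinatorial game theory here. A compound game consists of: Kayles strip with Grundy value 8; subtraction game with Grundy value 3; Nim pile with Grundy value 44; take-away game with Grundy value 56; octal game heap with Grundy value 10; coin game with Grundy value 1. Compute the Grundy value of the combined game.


By the Sprague-Grundy theorem, the Grundy value of a sum of games is the XOR of individual Grundy values.
Kayles strip: Grundy value = 8. Running XOR: 0 XOR 8 = 8
subtraction game: Grundy value = 3. Running XOR: 8 XOR 3 = 11
Nim pile: Grundy value = 44. Running XOR: 11 XOR 44 = 39
take-away game: Grundy value = 56. Running XOR: 39 XOR 56 = 31
octal game heap: Grundy value = 10. Running XOR: 31 XOR 10 = 21
coin game: Grundy value = 1. Running XOR: 21 XOR 1 = 20
The combined Grundy value is 20.

20


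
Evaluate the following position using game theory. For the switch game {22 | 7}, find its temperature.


The game is {22 | 7}, a switch {a | b} with numbers a > b.
Cooling {a | b} by t gives {a - t | b + t}, which stops being hot when a - t = b + t, i.e. at t = (a - b)/2. So the temperature of a switch is (a - b)/2.
Temperature = (Left option - Right option) / 2
= (22 - (7)) / 2
= 15 / 2
= 15/2

15/2
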